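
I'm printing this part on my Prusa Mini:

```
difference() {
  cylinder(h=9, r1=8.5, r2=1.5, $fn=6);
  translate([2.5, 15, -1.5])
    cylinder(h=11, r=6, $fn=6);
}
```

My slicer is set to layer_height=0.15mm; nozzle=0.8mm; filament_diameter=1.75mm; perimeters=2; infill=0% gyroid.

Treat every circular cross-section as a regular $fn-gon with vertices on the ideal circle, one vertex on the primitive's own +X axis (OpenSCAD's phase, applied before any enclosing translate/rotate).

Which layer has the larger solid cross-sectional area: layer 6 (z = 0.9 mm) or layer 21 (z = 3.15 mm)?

layer 6 (z = 0.9 mm)

Layer 6 (z = 0.9): the cone: at t=0.100 of its height the radius interpolates to r₁+(r₂−r₁)t = 7.800, giving a regular 6-gon of that circumradius (area = (6/2)·7.800²·sin(360°/6) = 158.07 mm²); the r=6 cylinder at (2.5, 15) contributes a regular 6-gon of circumradius 6 (area = (6/2)·6.000²·sin(360°/6) = 93.53 mm²); Taking the first minus the rest: starting from the cone (158.07 mm²), the r=6 cylinder at (2.5, 15) misses the remaining region (no effect) — area = 158.07 mm². So its area = 158.07 mm². Layer 21 (z = 3.15): the cone contributes a regular 6-gon of circumradius 6.050 (interpolated between r1=8.5 and r2=1.5 at t=0.350) (area = (6/2)·6.050²·sin(360°/6) = 95.10 mm²); the r=6 cylinder at (2.5, 15) gives a regular 6-gon of circumradius 6 (constant along its height) (area = (6/2)·6.000²·sin(360°/6) = 93.53 mm²); After the difference (first − rest): starting from the cone (95.10 mm²), the r=6 cylinder at (2.5, 15) misses the remaining region (no effect) — area = 95.10 mm². So its area = 95.10 mm². Layer 6 is larger (158.07 vs 95.10 mm²).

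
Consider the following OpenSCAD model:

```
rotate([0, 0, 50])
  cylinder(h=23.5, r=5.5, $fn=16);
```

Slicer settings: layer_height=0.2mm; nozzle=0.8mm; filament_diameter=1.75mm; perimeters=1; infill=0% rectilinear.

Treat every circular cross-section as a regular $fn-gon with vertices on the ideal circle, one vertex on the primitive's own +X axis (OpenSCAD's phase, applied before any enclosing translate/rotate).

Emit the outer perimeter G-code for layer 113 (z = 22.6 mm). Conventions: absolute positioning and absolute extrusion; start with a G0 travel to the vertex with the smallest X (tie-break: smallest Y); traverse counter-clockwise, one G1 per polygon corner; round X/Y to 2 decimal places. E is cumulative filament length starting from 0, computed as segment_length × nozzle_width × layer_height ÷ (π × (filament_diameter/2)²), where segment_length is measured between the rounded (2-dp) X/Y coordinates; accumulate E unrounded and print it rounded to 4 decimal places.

At z = 22.6 mm: the r=5.5 cylinder gives a regular 16-gon of circumradius 5.5 (constant along its height); (rotated 50° about Z; rotation is an isometry so areas/perimeters/island counts are preserved). The outline is a single polygon with 16 vertices. Extrusion per mm of travel: 0.8 × 0.2 / (π × 0.875²) = 0.066520. Accumulating E over each segment gives final E = 2.2847.

G0 X-5.48 Y-0.48 Z22.60
G1 X-4.88 Y-2.54 E0.1427
G1 X-3.54 Y-4.21 E0.2852
G1 X-1.65 Y-5.25 E0.4287
G1 X0.48 Y-5.48 E0.5712
G1 X2.54 Y-4.88 E0.7139
G1 X4.21 Y-3.54 E0.8563
G1 X5.25 Y-1.65 E0.9998
G1 X5.48 Y0.48 E1.1423
G1 X4.88 Y2.54 E1.2851
G1 X3.54 Y4.21 E1.4275
G1 X1.65 Y5.25 E1.5710
G1 X-0.48 Y5.48 E1.7135
G1 X-2.54 Y4.88 E1.8562
G1 X-4.21 Y3.54 E1.9987
G1 X-5.25 Y1.65 E2.1422
G1 X-5.48 Y-0.48 E2.2847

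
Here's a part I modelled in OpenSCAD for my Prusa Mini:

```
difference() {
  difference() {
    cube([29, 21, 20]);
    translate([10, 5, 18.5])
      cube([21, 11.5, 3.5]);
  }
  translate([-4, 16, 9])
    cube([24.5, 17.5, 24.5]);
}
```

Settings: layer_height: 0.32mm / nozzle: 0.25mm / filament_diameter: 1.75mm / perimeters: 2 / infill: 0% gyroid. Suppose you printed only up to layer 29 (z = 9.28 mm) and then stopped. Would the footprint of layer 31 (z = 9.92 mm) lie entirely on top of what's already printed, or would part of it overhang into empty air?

entirely on top

Compare the two slices. At z = 9.28: the cube is present — its section is the full 29×21 rectangle (area 609.00 mm²); the cube at (10, 5) does not reach this height (z outside [18.5, 22]); Taking the first minus the rest: none of the subtracted shapes is present at this height, so the 29×21 cube is unchanged — area = 609.00 mm²; the cube at (-4, 16) is present — its section is the full 24.5×17.5 rectangle (area 428.75 mm²); Taking the first minus the rest: starting from that combined region (609.00 mm²), the 24.5×17.5 cube at (-4, 16) partially overlaps it — only the 102.50 mm² overlap (of its 428.75 mm²) is removed, clipping the outline — area = 506.50 mm². At z = 9.92: the 29×21 cube contributes its full rectangle (area 609.00 mm²); the cube at (10, 5) does not reach this height (z outside [18.5, 22]); Subtracting the remaining from the first: none of the subtracted shapes is present at this height, so the 29×21 cube is unchanged — area = 609.00 mm²; the 24.5×17.5 cube at (-4, 16) contributes its full rectangle (area 428.75 mm²); Taking the first minus the rest: starting from the result so far (609.00 mm²), the 24.5×17.5 cube at (-4, 16) partially overlaps it — only the 102.50 mm² overlap (of its 428.75 mm²) is removed, clipping the outline — area = 506.50 mm². Checking containment: the cross-section at z = 9.92 is a subset of the cross-section at z = 9.28.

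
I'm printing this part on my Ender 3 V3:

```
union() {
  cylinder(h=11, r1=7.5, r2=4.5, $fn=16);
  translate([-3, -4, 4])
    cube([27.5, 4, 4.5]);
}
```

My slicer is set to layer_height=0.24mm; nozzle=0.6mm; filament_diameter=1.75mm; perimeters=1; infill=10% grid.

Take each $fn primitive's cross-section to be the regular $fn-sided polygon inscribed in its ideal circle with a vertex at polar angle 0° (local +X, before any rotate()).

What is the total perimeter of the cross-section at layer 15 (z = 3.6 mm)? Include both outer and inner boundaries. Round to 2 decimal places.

40.69 mm

At z = 3.6 mm: the cone (r1=7.5→r2=4.5) has section circumradius 6.518 here — a regular 16-gon (perimeter = 2·16·6.518·sin(180°/16) = 40.69 mm); the cube at (-3, -4) is not intersected at this z (z outside [4, 8.5]); Taking the union: only the cone is present, so the union is just that shape — boundary = 40.69 mm. Overall, the cross-section is a single solid region. Total boundary length (outer) = 40.69 mm.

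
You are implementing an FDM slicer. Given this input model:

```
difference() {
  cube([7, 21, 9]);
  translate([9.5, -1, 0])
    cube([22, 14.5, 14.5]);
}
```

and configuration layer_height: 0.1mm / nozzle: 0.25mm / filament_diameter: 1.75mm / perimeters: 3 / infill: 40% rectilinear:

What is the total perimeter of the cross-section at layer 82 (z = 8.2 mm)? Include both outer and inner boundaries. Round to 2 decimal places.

At z = 8.2 mm: the 7×21 cube contributes its full rectangle (perimeter 56.00 mm); the 22×14.5 cube at (9.5, -1) contributes its full rectangle (perimeter 73.00 mm); After the difference (first − rest): starting from the 7×21 cube, the 22×14.5 cube at (9.5, -1) misses the remaining region (no effect) — boundary = 56.00 mm. Overall, the cross-section is a single solid region. Total boundary length (outer) = 56.00 mm.

56.00 mm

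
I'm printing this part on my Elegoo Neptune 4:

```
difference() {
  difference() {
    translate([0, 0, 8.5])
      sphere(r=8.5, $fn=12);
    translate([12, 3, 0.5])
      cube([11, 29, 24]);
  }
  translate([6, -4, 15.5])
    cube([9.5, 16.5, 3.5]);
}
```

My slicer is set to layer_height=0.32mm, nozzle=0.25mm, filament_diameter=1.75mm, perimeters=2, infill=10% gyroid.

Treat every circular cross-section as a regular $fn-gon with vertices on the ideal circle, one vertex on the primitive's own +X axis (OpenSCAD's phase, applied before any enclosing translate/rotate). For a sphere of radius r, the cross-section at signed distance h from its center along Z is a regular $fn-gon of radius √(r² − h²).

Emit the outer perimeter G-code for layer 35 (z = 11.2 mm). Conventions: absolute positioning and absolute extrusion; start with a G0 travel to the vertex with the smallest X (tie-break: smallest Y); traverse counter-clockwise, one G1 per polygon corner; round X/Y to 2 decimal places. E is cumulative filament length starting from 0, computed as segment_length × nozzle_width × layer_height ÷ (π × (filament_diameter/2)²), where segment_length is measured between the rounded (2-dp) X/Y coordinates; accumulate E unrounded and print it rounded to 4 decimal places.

G0 X-8.06 Y0.00 Z11.20
G1 X-6.98 Y-4.03 E0.1388
G1 X-4.03 Y-6.98 E0.2775
G1 X0.00 Y-8.06 E0.4163
G1 X4.03 Y-6.98 E0.5551
G1 X6.98 Y-4.03 E0.6938
G1 X8.06 Y0.00 E0.8326
G1 X6.98 Y4.03 E0.9714
G1 X4.03 Y6.98 E1.1101
G1 X0.00 Y8.06 E1.2489
G1 X-4.03 Y6.98 E1.3877
G1 X-6.98 Y4.03 E1.5264
G1 X-8.06 Y0.00 E1.6652

At z = 11.2 mm: the r=8.5 sphere slices to a regular 12-gon of circumradius 8.060 (√(r²−h²) with h=2.7 from center); the 11×29 cube at (12, 3) contributes its full rectangle; Taking the first minus the rest: starting from the r=8.5 sphere, the 11×29 cube at (12, 3) misses the remaining region (no effect) — 1 connected region; the cube at (6, -4) is not intersected at this z (z outside [15.5, 19]); Taking the first minus the rest: none of the subtracted shapes is present at this height, so the result so far is unchanged — 1 connected region. The outline is a single polygon with 12 vertices. Extrusion per mm of travel: 0.25 × 0.32 / (π × 0.875²) = 0.033260. Accumulating E over each segment gives final E = 1.6652.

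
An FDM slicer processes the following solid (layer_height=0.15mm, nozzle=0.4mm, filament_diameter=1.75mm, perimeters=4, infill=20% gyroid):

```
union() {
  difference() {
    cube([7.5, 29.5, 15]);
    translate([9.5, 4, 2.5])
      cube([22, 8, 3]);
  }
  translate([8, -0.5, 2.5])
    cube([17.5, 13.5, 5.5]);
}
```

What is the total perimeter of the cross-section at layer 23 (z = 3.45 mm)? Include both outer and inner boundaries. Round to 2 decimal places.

136.00 mm

At z = 3.45 mm: the 7.5×29.5 cube contributes its full rectangle (perimeter 74.00 mm); the cube at (9.5, 4) is present — its section is the full 22×8 rectangle (perimeter 60.00 mm); Taking the first minus the rest: starting from the 7.5×29.5 cube, the 22×8 cube at (9.5, 4) misses the remaining region (no effect) — boundary = 74.00 mm; the cube at (8, -0.5) (footprint 17.5×13.5) is included at this height (perimeter 62.00 mm); Combining (union): the 2 present regions are separate (no shared area or edge), so areas and boundary lengths simply add and each stays a separate island — boundary = 136.00 mm. Overall, the cross-section has 2 separate islands. Total boundary length (outer) = 136.00 mm.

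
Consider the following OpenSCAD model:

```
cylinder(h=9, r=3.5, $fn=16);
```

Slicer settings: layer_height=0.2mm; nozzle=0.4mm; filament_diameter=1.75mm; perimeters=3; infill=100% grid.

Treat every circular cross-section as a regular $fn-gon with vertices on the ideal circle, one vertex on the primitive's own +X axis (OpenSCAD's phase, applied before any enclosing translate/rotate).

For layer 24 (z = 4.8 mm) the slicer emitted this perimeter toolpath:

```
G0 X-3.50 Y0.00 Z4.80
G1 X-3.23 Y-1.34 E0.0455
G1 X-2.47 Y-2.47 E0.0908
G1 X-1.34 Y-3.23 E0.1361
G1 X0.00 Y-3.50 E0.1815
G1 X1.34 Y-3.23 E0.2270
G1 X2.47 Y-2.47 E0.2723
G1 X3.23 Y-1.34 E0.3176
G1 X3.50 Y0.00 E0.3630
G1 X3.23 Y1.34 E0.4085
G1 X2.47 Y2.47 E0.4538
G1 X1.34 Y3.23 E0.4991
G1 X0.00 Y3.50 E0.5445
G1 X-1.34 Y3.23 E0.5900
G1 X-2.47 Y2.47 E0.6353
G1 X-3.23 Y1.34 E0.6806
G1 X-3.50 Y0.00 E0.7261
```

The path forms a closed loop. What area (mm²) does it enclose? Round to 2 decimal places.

37.43 mm²

Apply the shoelace formula to the sequence of (X, Y) vertices; enclosed area = 37.43 mm².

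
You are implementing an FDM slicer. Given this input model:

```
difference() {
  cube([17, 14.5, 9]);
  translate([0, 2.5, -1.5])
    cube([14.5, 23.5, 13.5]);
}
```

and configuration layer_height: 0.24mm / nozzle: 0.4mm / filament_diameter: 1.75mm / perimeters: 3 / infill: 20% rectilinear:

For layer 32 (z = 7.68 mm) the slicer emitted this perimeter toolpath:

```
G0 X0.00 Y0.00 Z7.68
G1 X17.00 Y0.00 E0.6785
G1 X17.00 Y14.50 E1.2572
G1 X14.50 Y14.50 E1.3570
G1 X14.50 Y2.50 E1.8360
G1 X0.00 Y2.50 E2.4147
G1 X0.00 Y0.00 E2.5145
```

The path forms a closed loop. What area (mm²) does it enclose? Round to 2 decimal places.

Apply the shoelace formula to the sequence of (X, Y) vertices; enclosed area = 72.50 mm².

72.50 mm²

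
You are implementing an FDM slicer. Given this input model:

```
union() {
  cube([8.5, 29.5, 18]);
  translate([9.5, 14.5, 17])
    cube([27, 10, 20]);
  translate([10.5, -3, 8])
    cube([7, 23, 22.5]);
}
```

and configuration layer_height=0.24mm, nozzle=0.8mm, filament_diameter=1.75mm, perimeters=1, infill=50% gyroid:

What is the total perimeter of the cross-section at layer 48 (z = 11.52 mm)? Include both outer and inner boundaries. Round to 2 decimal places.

At z = 11.52 mm: the 8.5×29.5 cube contributes its full rectangle (perimeter 76.00 mm); the cube at (9.5, 14.5) is absent (z outside [17, 37]); the 7×23 cube at (10.5, -3) contributes its full rectangle (perimeter 60.00 mm); Taking the union: the 2 present regions are separate (no shared area or edge), so areas and boundary lengths simply add and each stays a separate island — boundary = 136.00 mm. Overall, the cross-section has 2 separate islands. Total boundary length (outer) = 136.00 mm.

136.00 mm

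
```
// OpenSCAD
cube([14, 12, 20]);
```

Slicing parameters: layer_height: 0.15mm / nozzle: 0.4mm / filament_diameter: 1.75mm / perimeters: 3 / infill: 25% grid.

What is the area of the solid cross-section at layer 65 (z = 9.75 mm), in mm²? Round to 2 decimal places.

168.00 mm²

At z = 9.75 mm: the 14×12 cube contributes its full rectangle (area 168.00 mm²). Overall, the cross-section is a single solid region. Net area = 168.00 mm².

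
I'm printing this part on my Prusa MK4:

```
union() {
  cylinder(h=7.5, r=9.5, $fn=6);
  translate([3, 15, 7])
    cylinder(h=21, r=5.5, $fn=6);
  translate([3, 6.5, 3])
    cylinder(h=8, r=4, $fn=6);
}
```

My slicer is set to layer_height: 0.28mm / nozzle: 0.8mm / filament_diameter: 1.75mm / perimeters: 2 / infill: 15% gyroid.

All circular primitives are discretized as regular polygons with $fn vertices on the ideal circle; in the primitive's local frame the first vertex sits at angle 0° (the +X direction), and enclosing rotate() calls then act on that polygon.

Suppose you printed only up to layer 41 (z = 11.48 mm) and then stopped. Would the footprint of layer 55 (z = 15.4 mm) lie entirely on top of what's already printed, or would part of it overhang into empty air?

entirely on top

Compare the two slices. At z = 11.48: the cylinder is absent (z outside [0, 7.5]); the r=5.5 cylinder at (3, 15) gives a regular 6-gon of circumradius 5.5 (constant along its height) (area = (6/2)·5.500²·sin(360°/6) = 78.59 mm²); the cylinder at (3, 6.5) is not intersected at this z (z outside [3, 11]); Taking the union: only the r=5.5 cylinder at (3, 15) is present, so the union is just that shape — area = 78.59 mm². At z = 15.4: the cylinder does not reach this height (z outside [0, 7.5]); the cylinder at (3, 15): section is a regular 6-gon, circumradius r=5.5 (area = (6/2)·5.500²·sin(360°/6) = 78.59 mm²); the cylinder at (3, 6.5) is absent (z outside [3, 11]); Combining (union): only the r=5.5 cylinder at (3, 15) is present, so the union is just that shape — area = 78.59 mm². Checking containment: the cross-section at z = 15.4 is a subset of the cross-section at z = 11.48.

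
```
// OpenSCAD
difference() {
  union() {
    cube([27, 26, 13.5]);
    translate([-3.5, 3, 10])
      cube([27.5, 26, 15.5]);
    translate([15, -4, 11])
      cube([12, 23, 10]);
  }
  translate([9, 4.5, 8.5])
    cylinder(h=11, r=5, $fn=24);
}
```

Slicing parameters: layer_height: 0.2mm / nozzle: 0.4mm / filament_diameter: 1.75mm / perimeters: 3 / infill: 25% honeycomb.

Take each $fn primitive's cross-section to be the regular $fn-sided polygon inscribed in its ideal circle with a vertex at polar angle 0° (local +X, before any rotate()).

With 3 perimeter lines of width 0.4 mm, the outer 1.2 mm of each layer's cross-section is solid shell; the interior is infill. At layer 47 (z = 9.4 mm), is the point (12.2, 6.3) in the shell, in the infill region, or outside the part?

outside

At z = 9.4 mm: the cube is present — its section is the full 27×26 rectangle; the cube at (-3.5, 3) is not intersected at this z (z outside [10, 25.5]); the cube at (15, -4) is absent (z outside [11, 21]); Merging all regions: only the 27×26 cube is present, so the union is just that shape — 1 connected region; the r=5 cylinder at (9, 4.5) contributes a regular 24-gon of circumradius 5; Subtracting the remaining from the first: starting from that combined region, the r=5 cylinder at (9, 4.5) partially overlaps it — only the 76.31 mm² overlap (of its 77.65 mm²) is removed, clipping the outline — 1 connected region. Overall, the cross-section is a single solid region. The nearest boundary edge runs (13.83, 5.79)→(13.33, 7.00); distance from the point to it = 1.31 mm. The point is not inside any of the regions above, so it lies outside the cross-section (1.31 mm from the nearest boundary).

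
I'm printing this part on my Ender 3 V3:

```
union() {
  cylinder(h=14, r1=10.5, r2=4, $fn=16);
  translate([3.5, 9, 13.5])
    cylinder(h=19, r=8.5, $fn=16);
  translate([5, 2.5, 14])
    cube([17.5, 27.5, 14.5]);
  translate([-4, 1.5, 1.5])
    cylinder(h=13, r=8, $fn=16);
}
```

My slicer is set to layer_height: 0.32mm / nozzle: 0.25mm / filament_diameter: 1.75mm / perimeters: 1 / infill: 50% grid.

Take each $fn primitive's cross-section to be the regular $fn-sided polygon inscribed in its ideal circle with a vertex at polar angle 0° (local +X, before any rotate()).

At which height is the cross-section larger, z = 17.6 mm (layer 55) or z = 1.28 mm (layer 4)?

layer 55 (z = 17.6 mm)

Layer 55 (z = 17.6): the cone is not intersected at this z (z outside [0, 14]); the r=8.5 cylinder at (3.5, 9) gives a regular 16-gon of circumradius 8.5 (constant along its height) (area = (16/2)·8.500²·sin(360°/16) = 221.19 mm²); the cube at (5, 2.5) (footprint 17.5×27.5) is included at this height (area 481.25 mm²); the cylinder at (-4, 1.5) is absent (z outside [1.5, 14.5]); Merging all regions: the regions partially overlap — summed areas 702.44 mm² minus the doubly-counted overlap 81.50 mm² gives 620.94 mm² — area = 620.94 mm². So its area = 620.94 mm². Layer 4 (z = 1.28): the cone (r1=10.5→r2=4) has section circumradius 9.906 here — a regular 16-gon (area = (16/2)·9.906²·sin(360°/16) = 300.40 mm²); the cylinder at (3.5, 9) does not reach this height (z outside [13.5, 32.5]); the cube at (5, 2.5) does not reach this height (z outside [14, 28.5]); the cylinder at (-4, 1.5) is not intersected at this z (z outside [1.5, 14.5]); Merging all regions: only the cone is present, so the union is just that shape — area = 300.40 mm². So its area = 300.40 mm². Layer 55 is larger (620.94 vs 300.40 mm²).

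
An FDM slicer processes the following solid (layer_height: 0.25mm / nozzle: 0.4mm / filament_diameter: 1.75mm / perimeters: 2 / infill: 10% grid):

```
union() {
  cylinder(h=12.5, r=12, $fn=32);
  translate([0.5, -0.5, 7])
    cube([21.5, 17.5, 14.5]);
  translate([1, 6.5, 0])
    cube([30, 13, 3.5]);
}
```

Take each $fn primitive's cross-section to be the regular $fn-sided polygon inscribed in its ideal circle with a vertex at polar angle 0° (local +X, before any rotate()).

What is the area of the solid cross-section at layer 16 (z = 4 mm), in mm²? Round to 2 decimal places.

At z = 4 mm: the r=12 cylinder gives a regular 32-gon of circumradius 12 (constant along its height) (area = (32/2)·12.000²·sin(360°/32) = 449.49 mm²); the cube at (0.5, -0.5) does not reach this height (z outside [7, 21.5]); the cube at (1, 6.5) does not reach this height (z outside [0, 3.5]); Combining (union): only the r=12 cylinder is present, so the union is just that shape — area = 449.49 mm². Overall, the cross-section is a single solid region. Net area = 449.49 mm².

449.49 mm²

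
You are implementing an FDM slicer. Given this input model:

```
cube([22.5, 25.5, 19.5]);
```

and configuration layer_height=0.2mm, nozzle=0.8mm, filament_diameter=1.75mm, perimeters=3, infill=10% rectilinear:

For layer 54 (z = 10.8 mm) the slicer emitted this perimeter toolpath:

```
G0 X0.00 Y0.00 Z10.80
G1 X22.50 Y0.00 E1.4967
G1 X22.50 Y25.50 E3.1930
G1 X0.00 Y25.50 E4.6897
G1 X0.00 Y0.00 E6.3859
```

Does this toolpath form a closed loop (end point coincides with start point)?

Start point (G0): (0.00, 0.00). End point (last G1): the path returns to the start — closed.

yes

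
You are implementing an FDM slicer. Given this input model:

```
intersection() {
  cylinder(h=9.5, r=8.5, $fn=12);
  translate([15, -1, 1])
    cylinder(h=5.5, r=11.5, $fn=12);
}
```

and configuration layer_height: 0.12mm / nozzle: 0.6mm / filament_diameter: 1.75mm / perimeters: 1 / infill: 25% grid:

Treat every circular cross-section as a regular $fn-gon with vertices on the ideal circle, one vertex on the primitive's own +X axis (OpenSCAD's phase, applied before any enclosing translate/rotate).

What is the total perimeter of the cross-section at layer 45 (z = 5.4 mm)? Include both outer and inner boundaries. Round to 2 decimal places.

27.18 mm

At z = 5.4 mm: the cylinder: section is a regular 12-gon, circumradius r=8.5 (perimeter = 2·12·8.500·sin(180°/12) = 52.80 mm); the cylinder at (15, -1): section is a regular 12-gon, circumradius r=11.5 (perimeter = 2·12·11.500·sin(180°/12) = 71.43 mm); After intersecting: the r=11.5 cylinder at (15, -1) partially overlaps the r=8.5 cylinder; clipping to the common part keeps 37.98 mm² — boundary = 27.18 mm. Overall, the cross-section is a single solid region. Total boundary length (outer) = 27.18 mm.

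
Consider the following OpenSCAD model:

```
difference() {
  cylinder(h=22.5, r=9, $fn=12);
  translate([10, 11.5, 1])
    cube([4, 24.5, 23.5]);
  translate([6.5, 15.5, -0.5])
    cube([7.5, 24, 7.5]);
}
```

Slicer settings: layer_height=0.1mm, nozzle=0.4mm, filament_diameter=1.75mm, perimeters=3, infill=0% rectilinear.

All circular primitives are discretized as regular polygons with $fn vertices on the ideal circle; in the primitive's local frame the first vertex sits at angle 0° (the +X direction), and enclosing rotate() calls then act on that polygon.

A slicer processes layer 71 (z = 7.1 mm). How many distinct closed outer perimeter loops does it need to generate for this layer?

1

At z = 7.1 mm: the r=9 cylinder contributes a regular 12-gon of circumradius 9; the 4×24.5 cube at (10, 11.5) contributes its full rectangle; the cube at (6.5, 15.5) does not reach this height (z outside [-0.5, 7]); Subtracting the remaining from the first: starting from the r=9 cylinder, the 4×24.5 cube at (10, 11.5) misses the remaining region (no effect) — 1 connected region. The result has 1 disconnected region.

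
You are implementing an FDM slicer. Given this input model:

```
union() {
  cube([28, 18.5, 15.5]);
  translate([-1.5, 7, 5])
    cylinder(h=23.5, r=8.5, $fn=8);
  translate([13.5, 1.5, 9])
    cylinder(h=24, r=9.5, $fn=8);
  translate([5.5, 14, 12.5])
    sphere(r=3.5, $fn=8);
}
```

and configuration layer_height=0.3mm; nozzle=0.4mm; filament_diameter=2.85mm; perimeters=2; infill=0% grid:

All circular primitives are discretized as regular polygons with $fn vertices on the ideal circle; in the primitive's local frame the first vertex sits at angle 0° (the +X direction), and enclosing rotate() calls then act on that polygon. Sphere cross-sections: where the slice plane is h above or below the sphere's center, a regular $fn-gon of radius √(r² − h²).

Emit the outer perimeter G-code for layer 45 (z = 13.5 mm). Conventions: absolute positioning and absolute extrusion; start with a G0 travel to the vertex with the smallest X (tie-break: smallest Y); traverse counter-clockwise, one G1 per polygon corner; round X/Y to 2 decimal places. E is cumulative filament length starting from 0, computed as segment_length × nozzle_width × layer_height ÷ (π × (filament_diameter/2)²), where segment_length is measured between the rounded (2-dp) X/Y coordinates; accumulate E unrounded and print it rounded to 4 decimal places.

At z = 13.5 mm: the cube (footprint 28×18.5) is included at this height; the r=8.5 cylinder at (-1.5, 7) contributes a regular 8-gon of circumradius 8.5; the r=9.5 cylinder at (13.5, 1.5) gives a regular 8-gon of circumradius 9.5 (constant along its height); the r=3.5 sphere at (5.5, 14) slices to a regular 8-gon of circumradius 3.354 (√(r²−h²) with h=1 from center); Merging all regions: the regions partially overlap (shared area 263.70 mm²), so overlapping operands fuse into one piece — 1 connected region. The outline is a single polygon with 15 vertices. Extrusion per mm of travel: 0.4 × 0.3 / (π × 1.425²) = 0.018811. Accumulating E over each segment gives final E = 2.1754.

G0 X-10.00 Y7.00 Z13.50
G1 X-7.51 Y0.99 E0.1224
G1 X-1.50 Y-1.50 E0.2447
G1 X2.12 Y0.00 E0.3184
G1 X4.62 Y0.00 E0.3655
G1 X6.78 Y-5.22 E0.4717
G1 X13.50 Y-8.00 E0.6085
G1 X20.22 Y-5.22 E0.7453
G1 X22.38 Y0.00 E0.8516
G1 X28.00 Y0.00 E0.9573
G1 X28.00 Y18.50 E1.3053
G1 X0.00 Y18.50 E1.8320
G1 X0.00 Y14.88 E1.9001
G1 X-1.50 Y15.50 E1.9306
G1 X-7.51 Y13.01 E2.0530
G1 X-10.00 Y7.00 E2.1754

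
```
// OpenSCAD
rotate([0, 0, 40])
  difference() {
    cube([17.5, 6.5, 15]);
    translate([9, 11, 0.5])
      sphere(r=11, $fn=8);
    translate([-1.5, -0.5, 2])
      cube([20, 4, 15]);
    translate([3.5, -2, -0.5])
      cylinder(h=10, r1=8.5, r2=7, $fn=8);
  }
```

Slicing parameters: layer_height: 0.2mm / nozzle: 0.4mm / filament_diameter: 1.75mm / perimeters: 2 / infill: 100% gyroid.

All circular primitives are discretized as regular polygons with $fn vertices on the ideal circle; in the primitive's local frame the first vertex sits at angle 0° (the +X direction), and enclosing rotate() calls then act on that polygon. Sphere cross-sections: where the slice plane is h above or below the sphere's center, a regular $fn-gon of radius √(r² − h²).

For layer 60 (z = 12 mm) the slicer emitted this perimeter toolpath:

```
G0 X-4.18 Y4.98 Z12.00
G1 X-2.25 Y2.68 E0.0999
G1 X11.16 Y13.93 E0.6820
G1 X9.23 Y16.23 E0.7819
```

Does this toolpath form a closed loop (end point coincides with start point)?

Start point (G0): (-4.18, 4.98). End point (last G1): the path does not return to the start — open.

no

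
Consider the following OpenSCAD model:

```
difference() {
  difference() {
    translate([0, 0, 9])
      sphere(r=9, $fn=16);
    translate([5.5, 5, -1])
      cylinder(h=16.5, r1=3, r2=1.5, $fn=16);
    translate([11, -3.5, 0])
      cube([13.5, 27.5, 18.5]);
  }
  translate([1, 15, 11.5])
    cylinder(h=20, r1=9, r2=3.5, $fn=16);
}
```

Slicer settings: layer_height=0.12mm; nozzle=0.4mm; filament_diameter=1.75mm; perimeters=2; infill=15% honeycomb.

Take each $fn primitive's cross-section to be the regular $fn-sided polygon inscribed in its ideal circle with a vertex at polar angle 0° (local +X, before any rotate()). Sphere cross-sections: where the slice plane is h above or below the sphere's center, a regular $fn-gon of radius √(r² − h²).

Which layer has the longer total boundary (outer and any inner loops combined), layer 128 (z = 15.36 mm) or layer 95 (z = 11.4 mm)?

Layer 128 (z = 15.36): the sphere: section is a regular 16-gon, circumradius = √(r²−h²) = √(9²−6.36²) = 6.368 (perimeter = 2·16·6.368·sin(180°/16) = 39.75 mm); the cone at (5.5, 5) (r1=3→r2=1.5) has section circumradius 1.513 here — a regular 16-gon (perimeter = 2·16·1.513·sin(180°/16) = 9.44 mm); the 13.5×27.5 cube at (11, -3.5) contributes its full rectangle (perimeter 82.00 mm); Taking the first minus the rest: starting from the r=9 sphere, the cone at (5.5, 5) partially overlaps it — only the 0.43 mm² overlap (of its 7.01 mm²) is removed, clipping the outline; the 13.5×27.5 cube at (11, -3.5) misses the remaining region (no effect) — boundary = 39.85 mm; the cone at (1, 15): at t=0.193 of its height the radius interpolates to r₁+(r₂−r₁)t = 7.939, giving a regular 16-gon of that circumradius (perimeter = 2·16·7.939·sin(180°/16) = 49.56 mm); Taking the first minus the rest: starting from that combined region, the cone at (1, 15) misses the remaining region (no effect) — boundary = 39.85 mm. So its perimeter = 39.85 mm. Layer 95 (z = 11.4): the r=9 sphere slices to a regular 16-gon of circumradius 8.674 (√(r²−h²) with h=2.4 from center) (perimeter = 2·16·8.674·sin(180°/16) = 54.15 mm); the cone at (5.5, 5): at t=0.752 of its height the radius interpolates to r₁+(r₂−r₁)t = 1.873, giving a regular 16-gon of that circumradius (perimeter = 2·16·1.873·sin(180°/16) = 11.69 mm); the 13.5×27.5 cube at (11, -3.5) contributes its full rectangle (perimeter 82.00 mm); Taking the first minus the rest: starting from the r=9 sphere, the cone at (5.5, 5) partially overlaps it — only the 9.14 mm² overlap (of its 10.74 mm²) is removed, clipping the outline; the 13.5×27.5 cube at (11, -3.5) misses the remaining region (no effect) — boundary = 58.75 mm; the cone at (1, 15) is absent (z outside [11.5, 31.5]); Subtracting the remaining from the first: none of the subtracted shapes is present at this height, so that combined region is unchanged — boundary = 58.75 mm. So its perimeter = 58.75 mm. Layer 95 is larger (58.75 vs 39.85 mm).

layer 95 (z = 11.4 mm)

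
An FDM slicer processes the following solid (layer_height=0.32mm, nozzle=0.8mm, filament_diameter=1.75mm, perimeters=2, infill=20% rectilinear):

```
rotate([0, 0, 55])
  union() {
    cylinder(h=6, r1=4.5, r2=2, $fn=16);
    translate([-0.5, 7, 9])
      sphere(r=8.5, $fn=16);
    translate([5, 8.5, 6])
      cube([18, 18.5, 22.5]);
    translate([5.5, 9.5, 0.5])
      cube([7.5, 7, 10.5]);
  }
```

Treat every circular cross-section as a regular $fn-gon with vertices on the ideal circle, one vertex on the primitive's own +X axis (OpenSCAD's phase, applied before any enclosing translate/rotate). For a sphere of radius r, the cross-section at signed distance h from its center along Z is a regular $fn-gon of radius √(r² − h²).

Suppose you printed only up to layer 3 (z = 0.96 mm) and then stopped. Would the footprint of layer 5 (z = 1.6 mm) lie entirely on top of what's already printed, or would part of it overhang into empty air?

Compare the two slices. At z = 0.96: the cone: at t=0.160 of its height the radius interpolates to r₁+(r₂−r₁)t = 4.100, giving a regular 16-gon of that circumradius (area = (16/2)·4.100²·sin(360°/16) = 51.46 mm²); the r=8.5 sphere at (-0.5, 7) contributes a regular 16-gon of circumradius √(8.5²−8.04²) = 2.758 (area = (16/2)·2.758²·sin(360°/16) = 23.29 mm²); the cube at (5, 8.5) is absent (z outside [6, 28.5]); the cube at (5.5, 9.5) is present — its section is the full 7.5×7 rectangle (area 52.50 mm²); Taking the union: the 3 present regions are separate (no shared area or edge), so areas and boundary lengths simply add and each stays a separate island — area = 127.26 mm²; (whole slice rotated 55° about Z — lengths, areas and connectivity unchanged). At z = 1.6: the cone (r1=4.5→r2=2) has section circumradius 3.833 here — a regular 16-gon (area = (16/2)·3.833²·sin(360°/16) = 44.99 mm²); the sphere at (-0.5, 7): section is a regular 16-gon, circumradius = √(r²−h²) = √(8.5²−7.4²) = 4.182 (area = (16/2)·4.182²·sin(360°/16) = 53.55 mm²); the cube at (5, 8.5) is not intersected at this z (z outside [6, 28.5]); the 7.5×7 cube at (5.5, 9.5) contributes its full rectangle (area 52.50 mm²); Merging all regions: the regions partially overlap — summed areas 151.03 mm² minus the doubly-counted overlap 2.21 mm² gives 148.82 mm² — area = 148.82 mm²; (whole slice rotated 55° about Z — lengths, areas and connectivity unchanged). Checking containment: at z = 1.6 the cross-section extends beyond the z = 0.96 cross-section by about 26.95 mm².

part overhangs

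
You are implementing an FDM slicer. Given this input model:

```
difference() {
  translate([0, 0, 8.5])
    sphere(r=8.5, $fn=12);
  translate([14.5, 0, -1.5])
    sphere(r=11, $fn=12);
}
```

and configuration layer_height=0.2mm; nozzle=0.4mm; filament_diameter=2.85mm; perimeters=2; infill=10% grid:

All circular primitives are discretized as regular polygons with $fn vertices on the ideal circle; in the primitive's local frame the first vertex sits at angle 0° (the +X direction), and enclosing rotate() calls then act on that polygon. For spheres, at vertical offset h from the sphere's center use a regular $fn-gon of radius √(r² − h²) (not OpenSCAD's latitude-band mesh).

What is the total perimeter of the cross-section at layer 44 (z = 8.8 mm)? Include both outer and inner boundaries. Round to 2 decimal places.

At z = 8.8 mm: the r=8.5 sphere contributes a regular 12-gon of circumradius √(8.5²−0.3²) = 8.495 (perimeter = 2·12·8.495·sin(180°/12) = 52.77 mm); the r=11 sphere at (14.5, 0) contributes a regular 12-gon of circumradius √(11²−10.3²) = 3.861 (perimeter = 2·12·3.861·sin(180°/12) = 23.99 mm); Taking the first minus the rest: starting from the r=8.5 sphere, the r=11 sphere at (14.5, 0) misses the remaining region (no effect) — boundary = 52.77 mm. Overall, the cross-section is a single solid region. Total boundary length (outer) = 52.77 mm.

52.77 mm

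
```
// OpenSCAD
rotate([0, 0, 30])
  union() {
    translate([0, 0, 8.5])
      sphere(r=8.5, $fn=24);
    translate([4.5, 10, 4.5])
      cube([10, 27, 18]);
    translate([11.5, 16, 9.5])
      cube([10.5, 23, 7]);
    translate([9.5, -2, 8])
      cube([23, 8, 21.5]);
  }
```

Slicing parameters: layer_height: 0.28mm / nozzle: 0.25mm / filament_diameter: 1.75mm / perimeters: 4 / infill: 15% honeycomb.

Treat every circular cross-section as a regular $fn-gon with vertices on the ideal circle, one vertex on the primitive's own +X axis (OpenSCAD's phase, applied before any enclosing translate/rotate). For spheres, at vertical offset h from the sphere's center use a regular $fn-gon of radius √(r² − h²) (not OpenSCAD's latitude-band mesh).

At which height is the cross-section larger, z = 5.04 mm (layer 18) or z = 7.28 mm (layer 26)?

layer 26 (z = 7.28 mm)

Layer 18 (z = 5.04): the r=8.5 sphere slices to a regular 24-gon of circumradius 7.764 (√(r²−h²) with h=3.46 from center) (area = (24/2)·7.764²·sin(360°/24) = 187.21 mm²); the cube at (4.5, 10) is present — its section is the full 10×27 rectangle (area 270.00 mm²); the cube at (11.5, 16) is absent (z outside [9.5, 16.5]); the cube at (9.5, -2) is not intersected at this z (z outside [8, 29.5]); Merging all regions: the 2 present regions are separate (no shared area or edge), so areas and boundary lengths simply add and each stays a separate island — area = 457.21 mm²; (whole slice rotated 30° about Z — lengths, areas and connectivity unchanged). So its area = 457.21 mm². Layer 26 (z = 7.28): the r=8.5 sphere contributes a regular 24-gon of circumradius √(8.5²−1.22²) = 8.412 (area = (24/2)·8.412²·sin(360°/24) = 219.77 mm²); the cube at (4.5, 10) (footprint 10×27) is included at this height (area 270.00 mm²); the cube at (11.5, 16) is absent (z outside [9.5, 16.5]); the cube at (9.5, -2) is not intersected at this z (z outside [8, 29.5]); Combining (union): the 2 present regions are separate (no shared area or edge), so areas and boundary lengths simply add and each stays a separate island — area = 489.77 mm²; (whole slice rotated 30° about Z — lengths, areas and connectivity unchanged). So its area = 489.77 mm². Layer 26 is larger (489.77 vs 457.21 mm²).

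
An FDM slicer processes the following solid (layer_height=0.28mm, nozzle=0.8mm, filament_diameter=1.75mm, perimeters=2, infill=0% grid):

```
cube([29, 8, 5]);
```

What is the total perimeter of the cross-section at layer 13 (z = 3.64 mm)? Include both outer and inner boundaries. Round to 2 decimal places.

74.00 mm

At z = 3.64 mm: the cube (footprint 29×8) is included at this height (perimeter 74.00 mm). Overall, the cross-section is a single solid region. Total boundary length (outer) = 74.00 mm.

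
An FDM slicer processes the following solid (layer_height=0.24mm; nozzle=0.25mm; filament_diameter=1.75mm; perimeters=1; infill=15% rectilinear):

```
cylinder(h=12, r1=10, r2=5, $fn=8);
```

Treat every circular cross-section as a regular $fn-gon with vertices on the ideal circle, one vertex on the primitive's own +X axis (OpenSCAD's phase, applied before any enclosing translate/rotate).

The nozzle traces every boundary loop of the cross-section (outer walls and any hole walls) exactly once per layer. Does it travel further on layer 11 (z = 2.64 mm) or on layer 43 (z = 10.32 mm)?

Layer 11 (z = 2.64): the cone contributes a regular 8-gon of circumradius 8.900 (interpolated between r1=10 and r2=5 at t=0.220) (perimeter = 2·8·8.900·sin(180°/8) = 54.49 mm). So its perimeter = 54.49 mm. Layer 43 (z = 10.32): the cone: at t=0.860 of its height the radius interpolates to r₁+(r₂−r₁)t = 5.700, giving a regular 8-gon of that circumradius (perimeter = 2·8·5.700·sin(180°/8) = 34.90 mm). So its perimeter = 34.90 mm. Layer 11 is larger (54.49 vs 34.90 mm).

layer 11 (z = 2.64 mm)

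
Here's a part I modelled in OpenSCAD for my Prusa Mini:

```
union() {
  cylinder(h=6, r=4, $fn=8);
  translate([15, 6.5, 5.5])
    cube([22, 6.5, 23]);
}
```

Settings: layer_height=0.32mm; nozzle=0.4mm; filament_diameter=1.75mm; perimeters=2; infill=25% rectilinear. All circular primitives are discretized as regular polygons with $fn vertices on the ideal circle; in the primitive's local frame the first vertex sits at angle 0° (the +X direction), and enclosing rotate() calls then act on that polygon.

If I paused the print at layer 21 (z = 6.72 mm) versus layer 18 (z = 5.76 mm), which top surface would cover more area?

Layer 21 (z = 6.72): the cylinder does not reach this height (z outside [0, 6]); the cube at (15, 6.5) (footprint 22×6.5) is included at this height (area 143.00 mm²); Taking the union: only the 22×6.5 cube at (15, 6.5) is present, so the union is just that shape — area = 143.00 mm². So its area = 143.00 mm². Layer 18 (z = 5.76): the r=4 cylinder gives a regular 8-gon of circumradius 4 (constant along its height) (area = (8/2)·4.000²·sin(360°/8) = 45.25 mm²); the cube at (15, 6.5) is present — its section is the full 22×6.5 rectangle (area 143.00 mm²); Taking the union: the 2 present regions are separate (no shared area or edge), so areas and boundary lengths simply add and each stays a separate island — area = 188.25 mm². So its area = 188.25 mm². Layer 18 is larger (188.25 vs 143.00 mm²).

layer 18 (z = 5.76 mm)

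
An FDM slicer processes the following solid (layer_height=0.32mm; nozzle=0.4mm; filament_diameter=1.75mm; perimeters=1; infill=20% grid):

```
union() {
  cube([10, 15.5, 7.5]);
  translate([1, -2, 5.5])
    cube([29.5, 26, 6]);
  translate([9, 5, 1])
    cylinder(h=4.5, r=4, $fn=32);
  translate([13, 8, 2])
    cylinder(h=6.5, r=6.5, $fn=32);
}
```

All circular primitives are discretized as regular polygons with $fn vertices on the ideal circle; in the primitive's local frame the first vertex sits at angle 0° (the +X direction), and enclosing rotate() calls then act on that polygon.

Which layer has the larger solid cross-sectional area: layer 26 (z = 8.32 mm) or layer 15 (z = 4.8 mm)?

layer 26 (z = 8.32 mm)

Layer 26 (z = 8.32): the cube is not intersected at this z (z outside [0, 7.5]); the 29.5×26 cube at (1, -2) contributes its full rectangle (area 767.00 mm²); the cylinder at (9, 5) does not reach this height (z outside [1, 5.5]); the r=6.5 cylinder at (13, 8) gives a regular 32-gon of circumradius 6.5 (constant along its height) (area = (32/2)·6.500²·sin(360°/32) = 131.88 mm²); Merging all regions: the r=6.5 cylinder at (13, 8) lies entirely inside the 29.5×26 cube at (1, -2), so the union is just the 29.5×26 cube at (1, -2) — area = 767.00 mm². So its area = 767.00 mm². Layer 15 (z = 4.8): the cube (footprint 10×15.5) is included at this height (area 155.00 mm²); the cube at (1, -2) does not reach this height (z outside [5.5, 11.5]); the r=4 cylinder at (9, 5) gives a regular 32-gon of circumradius 4 (constant along its height) (area = (32/2)·4.000²·sin(360°/32) = 49.94 mm²); the cylinder at (13, 8): section is a regular 32-gon, circumradius r=6.5 (area = (32/2)·6.500²·sin(360°/32) = 131.88 mm²); Combining (union): the regions partially overlap — summed areas 336.82 mm² minus the doubly-counted overlap 77.69 mm² gives 259.14 mm² — area = 259.14 mm². So its area = 259.14 mm². Layer 26 is larger (767.00 vs 259.14 mm²).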